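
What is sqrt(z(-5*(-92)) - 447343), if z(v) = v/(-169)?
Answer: I*sqrt(75601427)/13 ≈ 668.84*I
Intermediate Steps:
z(v) = -v/169 (z(v) = v*(-1/169) = -v/169)
sqrt(z(-5*(-92)) - 447343) = sqrt(-(-5)*(-92)/169 - 447343) = sqrt(-1/169*460 - 447343) = sqrt(-460/169 - 447343) = sqrt(-75601427/169) = I*sqrt(75601427)/13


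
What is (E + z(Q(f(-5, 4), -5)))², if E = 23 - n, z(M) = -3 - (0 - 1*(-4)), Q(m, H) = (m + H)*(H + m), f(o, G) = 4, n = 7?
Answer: 81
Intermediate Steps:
Q(m, H) = (H + m)² (Q(m, H) = (H + m)*(H + m) = (H + m)²)
z(M) = -7 (z(M) = -3 - (0 + 4) = -3 - 1*4 = -3 - 4 = -7)
E = 16 (E = 23 - 1*7 = 23 - 7 = 16)
(E + z(Q(f(-5, 4), -5)))² = (16 - 7)² = 9² = 81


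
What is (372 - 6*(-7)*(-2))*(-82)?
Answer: -23616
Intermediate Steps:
(372 - 6*(-7)*(-2))*(-82) = (372 + 42*(-2))*(-82) = (372 - 84)*(-82) = 288*(-82) = -23616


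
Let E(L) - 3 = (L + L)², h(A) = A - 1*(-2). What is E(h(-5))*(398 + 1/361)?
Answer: 5603481/361 ≈ 15522.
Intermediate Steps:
h(A) = 2 + A (h(A) = A + 2 = 2 + A)
E(L) = 3 + 4*L² (E(L) = 3 + (L + L)² = 3 + (2*L)² = 3 + 4*L²)
E(h(-5))*(398 + 1/361) = (3 + 4*(2 - 5)²)*(398 + 1/361) = (3 + 4*(-3)²)*(398 + 1/361) = (3 + 4*9)*(143679/361) = (3 + 36)*(143679/361) = 39*(143679/361) = 5603481/361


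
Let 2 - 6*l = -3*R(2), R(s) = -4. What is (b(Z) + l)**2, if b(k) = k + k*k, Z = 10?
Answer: 105625/9 ≈ 11736.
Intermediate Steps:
b(k) = k + k**2
l = -5/3 (l = 1/3 - (-1)*(-4)/2 = 1/3 - 1/6*12 = 1/3 - 2 = -5/3 ≈ -1.6667)
(b(Z) + l)**2 = (10*(1 + 10) - 5/3)**2 = (10*11 - 5/3)**2 = (110 - 5/3)**2 = (325/3)**2 = 105625/9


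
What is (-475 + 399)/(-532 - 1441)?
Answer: 76/1973 ≈ 0.038520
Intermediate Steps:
(-475 + 399)/(-532 - 1441) = -76/(-1973) = -76*(-1/1973) = 76/1973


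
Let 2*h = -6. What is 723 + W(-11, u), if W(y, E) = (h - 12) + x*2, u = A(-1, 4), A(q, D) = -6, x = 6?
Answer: 720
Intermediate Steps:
h = -3 (h = (½)*(-6) = -3)
u = -6
W(y, E) = -3 (W(y, E) = (-3 - 12) + 6*2 = -15 + 12 = -3)
723 + W(-11, u) = 723 - 3 = 720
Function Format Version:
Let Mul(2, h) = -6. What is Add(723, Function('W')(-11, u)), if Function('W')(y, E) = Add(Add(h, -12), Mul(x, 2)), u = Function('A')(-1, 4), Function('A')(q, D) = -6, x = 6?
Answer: 720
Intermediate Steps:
h = -3 (h = Mul(Rational(1, 2), -6) = -3)
u = -6
Function('W')(y, E) = -3 (Function('W')(y, E) = Add(Add(-3, -12), Mul(6, 2)) = Add(-15, 12) = -3)
Add(723, Function('W')(-11, u)) = Add(723, -3) = 720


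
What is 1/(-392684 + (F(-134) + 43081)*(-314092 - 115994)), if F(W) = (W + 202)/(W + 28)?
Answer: -53/982018542526 ≈ -5.3970e-11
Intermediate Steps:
F(W) = (202 + W)/(28 + W)
1/(-392684 + (F(-134) + 43081)*(-314092 - 115994)) = 1/(-392684 + ((202 - 134)/(28 - 134) + 43081)*(-314092 - 115994)) = 1/(-392684 + (68/(-106) + 43081)*(-430086)) = 1/(-392684 + (-1/106*68 + 43081)*(-430086)) = 1/(-392684 + (-34/53 + 43081)*(-430086)) = 1/(-392684 + (2283259/53)*(-430086)) = 1/(-392684 - 981997730274/53) = 1/(-982018542526/53) = -53/982018542526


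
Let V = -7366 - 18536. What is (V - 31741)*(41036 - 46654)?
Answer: 323838374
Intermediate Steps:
V = -25902
(V - 31741)*(41036 - 46654) = (-25902 - 31741)*(41036 - 46654) = -57643*(-5618) = 323838374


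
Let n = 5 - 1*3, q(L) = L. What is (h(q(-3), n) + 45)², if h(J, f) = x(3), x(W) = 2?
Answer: 2209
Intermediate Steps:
n = 2 (n = 5 - 3 = 2)
h(J, f) = 2
(h(q(-3), n) + 45)² = (2 + 45)² = 47² = 2209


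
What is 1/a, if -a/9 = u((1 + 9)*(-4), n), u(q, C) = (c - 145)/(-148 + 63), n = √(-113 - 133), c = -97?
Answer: -85/2178 ≈ -0.039027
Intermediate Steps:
n = I*√246 (n = √(-246) = I*√246 ≈ 15.684*I)
u(q, C) = 242/85 (u(q, C) = (-97 - 145)/(-148 + 63) = -242/(-85) = -242*(-1/85) = 242/85)
a = -2178/85 (a = -9*242/85 = -2178/85 ≈ -25.624)
1/a = 1/(-2178/85) = -85/2178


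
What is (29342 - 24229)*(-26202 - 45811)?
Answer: -368202469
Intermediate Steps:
(29342 - 24229)*(-26202 - 45811) = 5113*(-72013) = -368202469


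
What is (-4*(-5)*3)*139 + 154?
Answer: 8494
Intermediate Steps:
(-4*(-5)*3)*139 + 154 = (20*3)*139 + 154 = 60*139 + 154 = 8340 + 154 = 8494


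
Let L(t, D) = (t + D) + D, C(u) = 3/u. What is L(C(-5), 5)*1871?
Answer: 87937/5 ≈ 17587.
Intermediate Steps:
L(t, D) = t + 2*D (L(t, D) = (D + t) + D = t + 2*D)
L(C(-5), 5)*1871 = (3/(-5) + 2*5)*1871 = (3*(-⅕) + 10)*1871 = (-⅗ + 10)*1871 = (47/5)*1871 = 87937/5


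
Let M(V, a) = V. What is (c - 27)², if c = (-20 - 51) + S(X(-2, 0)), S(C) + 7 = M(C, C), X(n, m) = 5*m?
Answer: 11025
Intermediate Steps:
S(C) = -7 + C
c = -78 (c = (-20 - 51) + (-7 + 5*0) = -71 + (-7 + 0) = -71 - 7 = -78)
(c - 27)² = (-78 - 27)² = (-105)² = 11025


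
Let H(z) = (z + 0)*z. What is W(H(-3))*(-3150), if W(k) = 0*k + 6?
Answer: -18900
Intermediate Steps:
H(z) = z**2 (H(z) = z*z = z**2)
W(k) = 6 (W(k) = 0 + 6 = 6)
W(H(-3))*(-3150) = 6*(-3150) = -18900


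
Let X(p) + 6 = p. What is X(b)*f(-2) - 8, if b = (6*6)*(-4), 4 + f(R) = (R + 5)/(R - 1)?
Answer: 742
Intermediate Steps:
f(R) = -4 + (5 + R)/(-1 + R) (f(R) = -4 + (R + 5)/(R - 1) = -4 + (5 + R)/(-1 + R))
b = -144 (b = 36*(-4) = -144)
X(p) = -6 + p
X(b)*f(-2) - 8 = (-6 - 144)*(3*(3 - 1*(-2))/(-1 - 2)) - 8 = -450*(3 + 2)/(-3) - 8 = -450*(-1)*5/3 - 8 = -150*(-5) - 8 = 750 - 8 = 742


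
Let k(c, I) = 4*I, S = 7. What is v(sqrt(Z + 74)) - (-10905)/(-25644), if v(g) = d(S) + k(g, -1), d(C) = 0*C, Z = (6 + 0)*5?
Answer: -37827/8548 ≈ -4.4252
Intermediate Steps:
Z = 30 (Z = 6*5 = 30)
d(C) = 0
v(g) = -4 (v(g) = 0 + 4*(-1) = 0 - 4 = -4)
v(sqrt(Z + 74)) - (-10905)/(-25644) = -4 - (-10905)/(-25644) = -4 - (-10905)*(-1)/25644 = -4 - 1*3635/8548 = -4 - 3635/8548 = -37827/8548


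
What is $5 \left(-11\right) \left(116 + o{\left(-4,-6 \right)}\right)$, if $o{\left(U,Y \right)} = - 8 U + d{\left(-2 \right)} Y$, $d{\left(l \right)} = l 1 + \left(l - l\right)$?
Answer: $-8800$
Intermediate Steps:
$d{\left(l \right)} = l$ ($d{\left(l \right)} = l + 0 = l$)
$o{\left(U,Y \right)} = - 8 U - 2 Y$
$5 \left(-11\right) \left(116 + o{\left(-4,-6 \right)}\right) = 5 \left(-11\right) \left(116 - -44\right) = - 55 \left(116 + \left(32 + 12\right)\right) = - 55 \left(116 + 44\right) = \left(-55\right) 160 = -8800$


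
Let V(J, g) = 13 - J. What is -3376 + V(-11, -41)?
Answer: -3352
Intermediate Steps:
-3376 + V(-11, -41) = -3376 + (13 - 1*(-11)) = -3376 + (13 + 11) = -3376 + 24 = -3352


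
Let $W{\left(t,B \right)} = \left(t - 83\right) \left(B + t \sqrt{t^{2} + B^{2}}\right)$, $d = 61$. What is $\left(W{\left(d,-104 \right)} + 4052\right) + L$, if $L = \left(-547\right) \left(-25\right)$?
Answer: $20015 - 1342 \sqrt{14537} \approx -1.4179 \cdot 10^{5}$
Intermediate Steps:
$L = 13675$
$W{\left(t,B \right)} = \left(-83 + t\right) \left(B + t \sqrt{B^{2} + t^{2}}\right)$
$\left(W{\left(d,-104 \right)} + 4052\right) + L = \left(\left(\left(-83\right) \left(-104\right) - 6344 + 61^{2} \sqrt{\left(-104\right)^{2} + 61^{2}} - 5063 \sqrt{\left(-104\right)^{2} + 61^{2}}\right) + 4052\right) + 13675 = \left(\left(8632 - 6344 + 3721 \sqrt{10816 + 3721} - 5063 \sqrt{10816 + 3721}\right) + 4052\right) + 13675 = \left(\left(8632 - 6344 + 3721 \sqrt{14537} - 5063 \sqrt{14537}\right) + 4052\right) + 13675 = \left(\left(2288 - 1342 \sqrt{14537}\right) + 4052\right) + 13675 = \left(6340 - 1342 \sqrt{14537}\right) + 13675 = 20015 - 1342 \sqrt{14537}$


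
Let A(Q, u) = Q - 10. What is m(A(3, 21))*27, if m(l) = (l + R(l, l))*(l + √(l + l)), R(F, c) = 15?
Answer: -1512 + 216*I*√14 ≈ -1512.0 + 808.2*I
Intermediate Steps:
A(Q, u) = -10 + Q
m(l) = (15 + l)*(l + √2*√l) (m(l) = (l + 15)*(l + √(l + l)) = (15 + l)*(l + √(2*l)) = (15 + l)*(l + √2*√l))
m(A(3, 21))*27 = ((-10 + 3)² + 15*(-10 + 3) + √2*(-10 + 3)^(3/2) + 15*√2*√(-10 + 3))*27 = ((-7)² + 15*(-7) + √2*(-7)^(3/2) + 15*√2*√(-7))*27 = (49 - 105 + √2*(-7*I*√7) + 15*√2*(I*√7))*27 = (49 - 105 - 7*I*√14 + 15*I*√14)*27 = (-56 + 8*I*√14)*27 = -1512 + 216*I*√14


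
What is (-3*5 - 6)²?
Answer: 441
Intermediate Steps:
(-3*5 - 6)² = (-15 - 6)² = (-21)² = 441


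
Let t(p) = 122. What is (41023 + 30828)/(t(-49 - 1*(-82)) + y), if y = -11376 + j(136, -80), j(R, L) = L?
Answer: -71851/11334 ≈ -6.3394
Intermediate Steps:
y = -11456 (y = -11376 - 80 = -11456)
(41023 + 30828)/(t(-49 - 1*(-82)) + y) = (41023 + 30828)/(122 - 11456) = 71851/(-11334) = 71851*(-1/11334) = -71851/11334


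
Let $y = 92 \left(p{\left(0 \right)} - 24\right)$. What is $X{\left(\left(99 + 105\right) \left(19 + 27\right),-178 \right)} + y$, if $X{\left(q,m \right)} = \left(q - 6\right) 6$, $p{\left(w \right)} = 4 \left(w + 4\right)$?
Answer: $55532$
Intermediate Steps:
$p{\left(w \right)} = 16 + 4 w$ ($p{\left(w \right)} = 4 \left(4 + w\right) = 16 + 4 w$)
$X{\left(q,m \right)} = -36 + 6 q$ ($X{\left(q,m \right)} = \left(-6 + q\right) 6 = -36 + 6 q$)
$y = -736$ ($y = 92 \left(\left(16 + 4 \cdot 0\right) - 24\right) = 92 \left(\left(16 + 0\right) - 24\right) = 92 \left(16 - 24\right) = 92 \left(-8\right) = -736$)
$X{\left(\left(99 + 105\right) \left(19 + 27\right),-178 \right)} + y = \left(-36 + 6 \left(99 + 105\right) \left(19 + 27\right)\right) - 736 = \left(-36 + 6 \cdot 204 \cdot 46\right) - 736 = \left(-36 + 6 \cdot 9384\right) - 736 = \left(-36 + 56304\right) - 736 = 56268 - 736 = 55532$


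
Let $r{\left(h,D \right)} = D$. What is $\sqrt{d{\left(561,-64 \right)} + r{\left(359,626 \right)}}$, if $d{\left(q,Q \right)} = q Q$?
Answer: $i \sqrt{35278} \approx 187.82 i$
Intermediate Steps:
$d{\left(q,Q \right)} = Q q$
$\sqrt{d{\left(561,-64 \right)} + r{\left(359,626 \right)}} = \sqrt{\left(-64\right) 561 + 626} = \sqrt{-35904 + 626} = \sqrt{-35278} = i \sqrt{35278}$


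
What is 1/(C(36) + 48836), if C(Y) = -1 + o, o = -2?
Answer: 1/48833 ≈ 2.0478e-5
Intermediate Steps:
C(Y) = -3 (C(Y) = -1 - 2 = -3)
1/(C(36) + 48836) = 1/(-3 + 48836) = 1/48833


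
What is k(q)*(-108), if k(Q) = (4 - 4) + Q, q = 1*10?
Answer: -1080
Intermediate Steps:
q = 10
k(Q) = Q (k(Q) = 0 + Q = Q)
k(q)*(-108) = 10*(-108) = -1080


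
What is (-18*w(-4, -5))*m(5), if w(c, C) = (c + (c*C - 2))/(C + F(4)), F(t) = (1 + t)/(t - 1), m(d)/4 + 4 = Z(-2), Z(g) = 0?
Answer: -6048/5 ≈ -1209.6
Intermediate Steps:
m(d) = -16 (m(d) = -16 + 4*0 = -16 + 0 = -16)
F(t) = (1 + t)/(-1 + t)
w(c, C) = (-2 + c + C*c)/(5/3 + C) (w(c, C) = (c + (c*C - 2))/(C + (1 + 4)/(-1 + 4)) = (c + (C*c - 2))/(C + 5/3) = (c + (-2 + C*c))/(C + (⅓)*5) = (-2 + c + C*c)/(C + 5/3) = (-2 + c + C*c)/(5/3 + C))
(-18*w(-4, -5))*m(5) = -54*(-2 - 4 - 5*(-4))/(5 + 3*(-5))*(-16) = -54*(-2 - 4 + 20)/(5 - 15)*(-16) = -54*14/(-10)*(-16) = -54*(-1)*14/10*(-16) = -18*(-21/5)*(-16) = (378/5)*(-16) = -6048/5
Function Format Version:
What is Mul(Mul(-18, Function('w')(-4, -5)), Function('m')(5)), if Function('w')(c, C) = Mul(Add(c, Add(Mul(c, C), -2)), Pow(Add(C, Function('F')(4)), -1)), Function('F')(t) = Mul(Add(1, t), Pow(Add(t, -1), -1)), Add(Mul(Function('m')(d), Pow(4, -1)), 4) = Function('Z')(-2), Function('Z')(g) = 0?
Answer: Rational(-6048, 5) ≈ -1209.6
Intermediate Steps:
Function('m')(d) = -16 (Function('m')(d) = Add(-16, Mul(4, 0)) = Add(-16, 0) = -16)
Function('F')(t) = Mul(Pow(Add(-1, t), -1), Add(1, t)) (Function('F')(t) = Mul(Add(1, t), Pow(Add(-1, t), -1)) = Mul(Pow(Add(-1, t), -1), Add(1, t)))
Function('w')(c, C) = Mul(Pow(Add(Rational(5, 3), C), -1), Add(-2, c, Mul(C, c))) (Function('w')(c, C) = Mul(Add(c, Add(Mul(c, C), -2)), Pow(Add(C, Mul(Pow(Add(-1, 4), -1), Add(1, 4))), -1)) = Mul(Add(c, Add(Mul(C, c), -2)), Pow(Add(C, Mul(Pow(3, -1), 5)), -1)) = Mul(Add(c, Add(-2, Mul(C, c))), Pow(Add(C, Mul(Rational(1, 3), 5)), -1)) = Mul(Add(-2, c, Mul(C, c)), Pow(Add(C, Rational(5, 3)), -1)) = Mul(Add(-2, c, Mul(C, c)), Pow(Add(Rational(5, 3), C), -1)) = Mul(Pow(Add(Rational(5, 3), C), -1), Add(-2, c, Mul(C, c))))
Mul(Mul(-18, Function('w')(-4, -5)), Function('m')(5)) = Mul(Mul(-18, Mul(3, Pow(Add(5, Mul(3, -5)), -1), Add(-2, -4, Mul(-5, -4)))), -16) = Mul(Mul(-18, Mul(3, Pow(Add(5, -15), -1), Add(-2, -4, 20))), -16) = Mul(Mul(-18, Mul(3, Pow(-10, -1), 14)), -16) = Mul(Mul(-18, Mul(3, Rational(-1, 10), 14)), -16) = Mul(Mul(-18, Rational(-21, 5)), -16) = Mul(Rational(378, 5), -16) = Rational(-6048, 5)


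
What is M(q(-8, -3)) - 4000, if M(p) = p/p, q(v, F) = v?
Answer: -3999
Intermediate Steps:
M(p) = 1
M(q(-8, -3)) - 4000 = 1 - 4000 = -3999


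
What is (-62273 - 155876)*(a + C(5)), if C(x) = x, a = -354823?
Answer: 77403191882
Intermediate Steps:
(-62273 - 155876)*(a + C(5)) = (-62273 - 155876)*(-354823 + 5) = -218149*(-354818) = 77403191882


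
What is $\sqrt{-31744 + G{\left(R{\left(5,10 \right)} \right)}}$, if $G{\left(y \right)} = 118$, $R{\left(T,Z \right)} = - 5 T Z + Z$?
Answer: $3 i \sqrt{3514} \approx 177.84 i$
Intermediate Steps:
$R{\left(T,Z \right)} = Z - 5 T Z$ ($R{\left(T,Z \right)} = - 5 T Z + Z = Z - 5 T Z$)
$\sqrt{-31744 + G{\left(R{\left(5,10 \right)} \right)}} = \sqrt{-31744 + 118} = \sqrt{-31626} = 3 i \sqrt{3514}$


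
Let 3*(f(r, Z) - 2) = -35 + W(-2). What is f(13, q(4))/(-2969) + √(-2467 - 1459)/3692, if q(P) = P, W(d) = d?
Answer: 31/8907 + I*√3926/3692 ≈ 0.0034804 + 0.016971*I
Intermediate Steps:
f(r, Z) = -31/3 (f(r, Z) = 2 + (-35 - 2)/3 = 2 + (⅓)*(-37) = 2 - 37/3 = -31/3)
f(13, q(4))/(-2969) + √(-2467 - 1459)/3692 = -31/3/(-2969) + √(-2467 - 1459)/3692 = -31/3*(-1/2969) + √(-3926)*(1/3692) = 31/8907 + (I*√3926)*(1/3692) = 31/8907 + I*√3926/3692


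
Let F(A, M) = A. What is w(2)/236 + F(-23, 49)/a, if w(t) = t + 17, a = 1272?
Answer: 4685/75048 ≈ 0.062427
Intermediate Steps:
w(t) = 17 + t
w(2)/236 + F(-23, 49)/a = (17 + 2)/236 - 23/1272 = 19*(1/236) - 23*1/1272 = 19/236 - 23/1272 = 4685/75048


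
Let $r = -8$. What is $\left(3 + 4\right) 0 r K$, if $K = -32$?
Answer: $0$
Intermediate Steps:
$\left(3 + 4\right) 0 r K = \left(3 + 4\right) 0 \left(-8\right) \left(-32\right) = 7 \cdot 0 \left(-8\right) \left(-32\right) = 0 \left(-8\right) \left(-32\right) = 0 \left(-32\right) = 0$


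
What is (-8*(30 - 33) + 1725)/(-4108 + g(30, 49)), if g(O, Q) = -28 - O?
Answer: -1749/4166 ≈ -0.41983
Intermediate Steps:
(-8*(30 - 33) + 1725)/(-4108 + g(30, 49)) = (-8*(30 - 33) + 1725)/(-4108 + (-28 - 1*30)) = (-8*(-3) + 1725)/(-4108 + (-28 - 30)) = (24 + 1725)/(-4108 - 58) = 1749/(-4166) = 1749*(-1/4166) = -1749/4166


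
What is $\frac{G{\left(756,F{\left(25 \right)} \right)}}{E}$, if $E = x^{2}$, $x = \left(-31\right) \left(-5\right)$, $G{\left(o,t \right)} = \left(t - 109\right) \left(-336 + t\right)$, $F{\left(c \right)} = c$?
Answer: $\frac{26124}{24025} \approx 1.0874$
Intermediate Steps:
$G{\left(o,t \right)} = \left(-336 + t\right) \left(-109 + t\right)$ ($G{\left(o,t \right)} = \left(-109 + t\right) \left(-336 + t\right) = \left(-336 + t\right) \left(-109 + t\right)$)
$x = 155$
$E = 24025$ ($E = 155^{2} = 24025$)
$\frac{G{\left(756,F{\left(25 \right)} \right)}}{E} = \frac{36624 + 25^{2} - 11125}{24025} = \left(36624 + 625 - 11125\right) \frac{1}{24025} = 26124 \cdot \frac{1}{24025} = \frac{26124}{24025}$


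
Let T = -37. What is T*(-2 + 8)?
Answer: -222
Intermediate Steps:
T*(-2 + 8) = -37*(-2 + 8) = -37*6 = -222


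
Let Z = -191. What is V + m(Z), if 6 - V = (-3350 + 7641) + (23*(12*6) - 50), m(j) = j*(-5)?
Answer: -4936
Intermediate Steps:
m(j) = -5*j
V = -5891 (V = 6 - ((-3350 + 7641) + (23*(12*6) - 50)) = 6 - (4291 + (23*72 - 50)) = 6 - (4291 + (1656 - 50)) = 6 - (4291 + 1606) = 6 - 1*5897 = 6 - 5897 = -5891)
V + m(Z) = -5891 - 5*(-191) = -5891 + 955 = -4936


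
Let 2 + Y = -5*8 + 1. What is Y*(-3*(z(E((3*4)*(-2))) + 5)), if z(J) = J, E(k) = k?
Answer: -2337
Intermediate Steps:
Y = -41 (Y = -2 + (-5*8 + 1) = -2 + (-40 + 1) = -2 - 39 = -41)
Y*(-3*(z(E((3*4)*(-2))) + 5)) = -(-123)*((3*4)*(-2) + 5) = -(-123)*(12*(-2) + 5) = -(-123)*(-24 + 5) = -(-123)*(-19) = -41*57 = -2337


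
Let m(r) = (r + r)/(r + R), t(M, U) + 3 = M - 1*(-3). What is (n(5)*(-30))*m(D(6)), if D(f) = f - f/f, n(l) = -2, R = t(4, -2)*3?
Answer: 600/17 ≈ 35.294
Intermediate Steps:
t(M, U) = M (t(M, U) = -3 + (M - 1*(-3)) = -3 + (M + 3) = -3 + (3 + M) = M)
R = 12 (R = 4*3 = 12)
D(f) = -1 + f (D(f) = f - 1*1 = f - 1 = -1 + f)
m(r) = 2*r/(12 + r) (m(r) = (r + r)/(r + 12) = (2*r)/(12 + r) = 2*r/(12 + r))
(n(5)*(-30))*m(D(6)) = (-2*(-30))*(2*(-1 + 6)/(12 + (-1 + 6))) = 60*(2*5/(12 + 5)) = 60*(2*5/17) = 60*(2*5*(1/17)) = 60*(10/17) = 600/17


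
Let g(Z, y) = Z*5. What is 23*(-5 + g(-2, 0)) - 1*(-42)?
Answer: -303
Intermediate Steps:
g(Z, y) = 5*Z
23*(-5 + g(-2, 0)) - 1*(-42) = 23*(-5 + 5*(-2)) - 1*(-42) = 23*(-5 - 10) + 42 = 23*(-15) + 42 = -345 + 42 = -303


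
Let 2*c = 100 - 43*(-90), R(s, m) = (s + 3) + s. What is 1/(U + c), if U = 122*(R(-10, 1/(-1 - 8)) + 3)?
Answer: 1/277 ≈ 0.0036101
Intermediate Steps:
R(s, m) = 3 + 2*s (R(s, m) = (3 + s) + s = 3 + 2*s)
U = -1708 (U = 122*((3 + 2*(-10)) + 3) = 122*((3 - 20) + 3) = 122*(-17 + 3) = 122*(-14) = -1708)
c = 1985 (c = (100 - 43*(-90))/2 = (100 + 3870)/2 = (½)*3970 = 1985)
1/(U + c) = 1/(-1708 + 1985) = 1/277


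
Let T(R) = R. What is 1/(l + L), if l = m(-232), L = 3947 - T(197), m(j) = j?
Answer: 1/3518 ≈ 0.00028425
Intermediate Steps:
L = 3750 (L = 3947 - 1*197 = 3947 - 197 = 3750)
l = -232
1/(l + L) = 1/(-232 + 3750) = 1/3518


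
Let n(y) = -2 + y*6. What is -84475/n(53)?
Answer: -84475/316 ≈ -267.33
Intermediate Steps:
n(y) = -2 + 6*y
-84475/n(53) = -84475/(-2 + 6*53) = -84475/(-2 + 318) = -84475/316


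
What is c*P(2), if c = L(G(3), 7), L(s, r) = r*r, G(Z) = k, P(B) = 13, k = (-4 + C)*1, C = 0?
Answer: 637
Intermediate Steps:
k = -4 (k = (-4 + 0)*1 = -4*1 = -4)
G(Z) = -4
L(s, r) = r²
c = 49 (c = 7² = 49)
c*P(2) = 49*13 = 637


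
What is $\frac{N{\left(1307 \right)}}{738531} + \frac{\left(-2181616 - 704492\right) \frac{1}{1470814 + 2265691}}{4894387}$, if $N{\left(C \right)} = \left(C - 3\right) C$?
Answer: $\frac{31168580451840171332}{13506182180802167985} \approx 2.3077$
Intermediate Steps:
$N{\left(C \right)} = C \left(-3 + C\right)$ ($N{\left(C \right)} = \left(-3 + C\right) C = C \left(-3 + C\right)$)
$\frac{N{\left(1307 \right)}}{738531} + \frac{\left(-2181616 - 704492\right) \frac{1}{1470814 + 2265691}}{4894387} = \frac{1307 \left(-3 + 1307\right)}{738531} + \frac{\left(-2181616 - 704492\right) \frac{1}{1470814 + 2265691}}{4894387} = 1307 \cdot 1304 \cdot \frac{1}{738531} + - \frac{2886108}{3736505} \cdot \frac{1}{4894387} = 1704328 \cdot \frac{1}{738531} + \left(-2886108\right) \frac{1}{3736505} \cdot \frac{1}{4894387} = \frac{1704328}{738531} - \frac{2886108}{18287901497435} = \frac{31168580451840171332}{13506182180802167985}$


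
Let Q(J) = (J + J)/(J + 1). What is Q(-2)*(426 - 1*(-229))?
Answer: 2620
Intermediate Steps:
Q(J) = 2*J/(1 + J) (Q(J) = (2*J)/(1 + J) = 2*J/(1 + J))
Q(-2)*(426 - 1*(-229)) = (2*(-2)/(1 - 2))*(426 - 1*(-229)) = (2*(-2)/(-1))*(426 + 229) = (2*(-2)*(-1))*655 = 4*655 = 2620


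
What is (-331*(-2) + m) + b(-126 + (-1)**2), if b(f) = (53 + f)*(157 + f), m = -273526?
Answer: -275168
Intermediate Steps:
(-331*(-2) + m) + b(-126 + (-1)**2) = (-331*(-2) - 273526) + (8321 + (-126 + (-1)**2)**2 + 210*(-126 + (-1)**2)) = (662 - 273526) + (8321 + (-126 + 1)**2 + 210*(-126 + 1)) = -272864 + (8321 + (-125)**2 + 210*(-125)) = -272864 + (8321 + 15625 - 26250) = -272864 - 2304 = -275168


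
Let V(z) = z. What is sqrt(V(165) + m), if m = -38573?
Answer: 2*I*sqrt(9602) ≈ 195.98*I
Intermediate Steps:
sqrt(V(165) + m) = sqrt(165 - 38573) = sqrt(-38408) = 2*I*sqrt(9602)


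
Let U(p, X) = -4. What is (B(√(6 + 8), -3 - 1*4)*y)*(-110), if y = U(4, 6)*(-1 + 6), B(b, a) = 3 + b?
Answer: 6600 + 2200*√14 ≈ 14832.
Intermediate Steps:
y = -20 (y = -4*(-1 + 6) = -4*5 = -20)
(B(√(6 + 8), -3 - 1*4)*y)*(-110) = ((3 + √(6 + 8))*(-20))*(-110) = ((3 + √14)*(-20))*(-110) = (-60 - 20*√14)*(-110) = 6600 + 2200*√14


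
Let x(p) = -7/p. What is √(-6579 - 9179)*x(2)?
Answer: -7*I*√15758/2 ≈ -439.36*I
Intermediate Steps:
√(-6579 - 9179)*x(2) = √(-6579 - 9179)*(-7/2) = √(-15758)*(-7*½) = (I*√15758)*(-7/2) = -7*I*√15758/2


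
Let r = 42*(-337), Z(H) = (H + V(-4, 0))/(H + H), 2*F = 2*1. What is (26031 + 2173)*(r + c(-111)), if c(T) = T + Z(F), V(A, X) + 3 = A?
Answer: -402414672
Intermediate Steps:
F = 1 (F = (2*1)/2 = (1/2)*2 = 1)
V(A, X) = -3 + A
Z(H) = (-7 + H)/(2*H) (Z(H) = (H + (-3 - 4))/(H + H) = (H - 7)/((2*H)) = (-7 + H)*(1/(2*H)) = (-7 + H)/(2*H))
r = -14154
c(T) = -3 + T (c(T) = T + (1/2)*(-7 + 1)/1 = T + (1/2)*1*(-6) = T - 3 = -3 + T)
(26031 + 2173)*(r + c(-111)) = (26031 + 2173)*(-14154 + (-3 - 111)) = 28204*(-14154 - 114) = 28204*(-14268) = -402414672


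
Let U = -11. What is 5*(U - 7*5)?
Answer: -230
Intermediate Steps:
5*(U - 7*5) = 5*(-11 - 7*5) = 5*(-11 - 35) = 5*(-46) = -230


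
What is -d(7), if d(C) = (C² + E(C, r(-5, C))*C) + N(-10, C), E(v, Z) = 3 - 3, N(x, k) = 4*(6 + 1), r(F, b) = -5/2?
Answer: -77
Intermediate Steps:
r(F, b) = -5/2 (r(F, b) = -5*½ = -5/2)
N(x, k) = 28 (N(x, k) = 4*7 = 28)
E(v, Z) = 0
d(C) = 28 + C² (d(C) = (C² + 0*C) + 28 = (C² + 0) + 28 = C² + 28 = 28 + C²)
-d(7) = -(28 + 7²) = -(28 + 49) = -1*77 = -77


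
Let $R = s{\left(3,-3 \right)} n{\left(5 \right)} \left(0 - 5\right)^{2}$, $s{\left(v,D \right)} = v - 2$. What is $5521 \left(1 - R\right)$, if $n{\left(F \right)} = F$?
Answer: $-684604$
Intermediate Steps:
$s{\left(v,D \right)} = -2 + v$ ($s{\left(v,D \right)} = v - 2 = -2 + v$)
$R = 125$ ($R = \left(-2 + 3\right) 5 \left(0 - 5\right)^{2} = 1 \cdot 5 \left(-5\right)^{2} = 5 \cdot 25 = 125$)
$5521 \left(1 - R\right) = 5521 \left(1 - 125\right) = 5521 \left(-124\right) = -684604$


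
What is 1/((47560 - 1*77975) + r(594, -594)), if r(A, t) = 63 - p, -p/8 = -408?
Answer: -1/33616 ≈ -2.9748e-5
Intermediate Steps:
p = 3264 (p = -8*(-408) = 3264)
r(A, t) = -3201 (r(A, t) = 63 - 1*3264 = 63 - 3264 = -3201)
1/((47560 - 1*77975) + r(594, -594)) = 1/((47560 - 1*77975) - 3201) = 1/((47560 - 77975) - 3201) = 1/(-30415 - 3201) = 1/(-33616) = -1/33616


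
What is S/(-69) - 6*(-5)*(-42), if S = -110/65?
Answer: -1130198/897 ≈ -1260.0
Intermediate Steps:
S = -22/13 (S = -110*1/65 = -22/13 ≈ -1.6923)
S/(-69) - 6*(-5)*(-42) = -22/13/(-69) - 6*(-5)*(-42) = -22/13*(-1/69) + 30*(-42) = 22/897 - 1260 = -1130198/897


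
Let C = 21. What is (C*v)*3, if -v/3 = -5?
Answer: 945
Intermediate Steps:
v = 15 (v = -3*(-5) = 15)
(C*v)*3 = (21*15)*3 = 315*3 = 945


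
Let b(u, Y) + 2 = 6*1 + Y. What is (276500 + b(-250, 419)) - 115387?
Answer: 161536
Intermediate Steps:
b(u, Y) = 4 + Y (b(u, Y) = -2 + (6*1 + Y) = -2 + (6 + Y) = 4 + Y)
(276500 + b(-250, 419)) - 115387 = (276500 + (4 + 419)) - 115387 = (276500 + 423) - 115387 = 276923 - 115387 = 161536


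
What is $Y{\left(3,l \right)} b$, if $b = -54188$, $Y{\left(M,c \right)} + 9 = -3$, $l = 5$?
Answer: $650256$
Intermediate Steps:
$Y{\left(M,c \right)} = -12$ ($Y{\left(M,c \right)} = -9 - 3 = -12$)
$Y{\left(3,l \right)} b = \left(-12\right) \left(-54188\right) = 650256$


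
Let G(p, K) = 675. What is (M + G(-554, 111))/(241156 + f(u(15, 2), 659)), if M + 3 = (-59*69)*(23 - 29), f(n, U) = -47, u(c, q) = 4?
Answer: 25098/241109 ≈ 0.10409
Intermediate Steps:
M = 24423 (M = -3 + (-59*69)*(23 - 29) = -3 - 4071*(-6) = -3 + 24426 = 24423)
(M + G(-554, 111))/(241156 + f(u(15, 2), 659)) = (24423 + 675)/(241156 - 47) = 25098/241109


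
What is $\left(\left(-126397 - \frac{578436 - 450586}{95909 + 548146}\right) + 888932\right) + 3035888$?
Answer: $\frac{489278639483}{128811} \approx 3.7984 \cdot 10^{6}$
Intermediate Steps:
$\left(\left(-126397 - \frac{578436 - 450586}{95909 + 548146}\right) + 888932\right) + 3035888 = \left(\left(-126397 - \frac{127850}{644055}\right) + 888932\right) + 3035888 = \left(\left(-126397 - 127850 \cdot \frac{1}{644055}\right) + 888932\right) + 3035888 = \left(\left(-126397 - \frac{25570}{128811}\right) + 888932\right) + 3035888 = \left(- \frac{16281349537}{128811} + 888932\right) + 3035888 = \frac{98222870315}{128811} + 3035888 = \frac{489278639483}{128811}$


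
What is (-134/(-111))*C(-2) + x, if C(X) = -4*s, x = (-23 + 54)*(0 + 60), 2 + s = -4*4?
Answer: 72036/37 ≈ 1946.9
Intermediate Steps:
s = -18 (s = -2 - 4*4 = -2 - 16 = -18)
x = 1860 (x = 31*60 = 1860)
C(X) = 72 (C(X) = -4*(-18) = 72)
(-134/(-111))*C(-2) + x = -134/(-111)*72 + 1860 = -134*(-1/111)*72 + 1860 = (134/111)*72 + 1860 = 3216/37 + 1860 = 72036/37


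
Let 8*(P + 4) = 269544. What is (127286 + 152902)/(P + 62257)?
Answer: 46698/15991 ≈ 2.9203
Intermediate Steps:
P = 33689 (P = -4 + (1/8)*269544 = -4 + 33693 = 33689)
(127286 + 152902)/(P + 62257) = (127286 + 152902)/(33689 + 62257) = 280188/95946 = 280188*(1/95946) = 46698/15991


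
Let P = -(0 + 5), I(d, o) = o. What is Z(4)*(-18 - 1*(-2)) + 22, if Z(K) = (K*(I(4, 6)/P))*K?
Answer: 1646/5 ≈ 329.20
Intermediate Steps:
P = -5 (P = -1*5 = -5)
Z(K) = -6*K**2/5 (Z(K) = (K*(6/(-5)))*K = (K*(6*(-1/5)))*K = (K*(-6/5))*K = (-6*K/5)*K = -6*K**2/5)
Z(4)*(-18 - 1*(-2)) + 22 = (-6/5*4**2)*(-18 - 1*(-2)) + 22 = (-6/5*16)*(-18 + 2) + 22 = -96/5*(-16) + 22 = 1536/5 + 22 = 1646/5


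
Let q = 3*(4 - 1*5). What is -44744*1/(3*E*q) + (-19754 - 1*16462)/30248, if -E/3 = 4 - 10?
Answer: 84221845/306261 ≈ 275.00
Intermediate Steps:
E = 18 (E = -3*(4 - 10) = -3*(-6) = 18)
q = -3 (q = 3*(4 - 5) = 3*(-1) = -3)
-44744*1/(3*E*q) + (-19754 - 1*16462)/30248 = -44744/((18*3)*(-3)) + (-19754 - 1*16462)/30248 = -44744/(54*(-3)) + (-19754 - 16462)*(1/30248) = -44744/(-162) - 36216*1/30248 = -44744*(-1/162) - 4527/3781 = 22372/81 - 4527/3781 = 84221845/306261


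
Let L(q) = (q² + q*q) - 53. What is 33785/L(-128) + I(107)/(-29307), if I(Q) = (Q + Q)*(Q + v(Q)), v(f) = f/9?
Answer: 31558939/191755701 ≈ 0.16458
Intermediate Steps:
v(f) = f/9 (v(f) = f*(⅑) = f/9)
L(q) = -53 + 2*q² (L(q) = (q² + q²) - 53 = 2*q² - 53 = -53 + 2*q²)
I(Q) = 20*Q²/9 (I(Q) = (Q + Q)*(Q + Q/9) = (2*Q)*(10*Q/9) = 20*Q²/9)
33785/L(-128) + I(107)/(-29307) = 33785/(-53 + 2*(-128)²) + ((20/9)*107²)/(-29307) = 33785/(-53 + 2*16384) + ((20/9)*11449)*(-1/29307) = 33785/(-53 + 32768) + (228980/9)*(-1/29307) = 33785/32715 - 228980/263763 = 33785*(1/32715) - 228980/263763 = 6757/6543 - 228980/263763 = 31558939/191755701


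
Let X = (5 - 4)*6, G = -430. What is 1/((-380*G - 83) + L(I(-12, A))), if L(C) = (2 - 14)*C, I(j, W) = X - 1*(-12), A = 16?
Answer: 1/163101 ≈ 6.1312e-6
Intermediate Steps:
X = 6 (X = 1*6 = 6)
I(j, W) = 18 (I(j, W) = 6 - 1*(-12) = 6 + 12 = 18)
L(C) = -12*C
1/((-380*G - 83) + L(I(-12, A))) = 1/((-380*(-430) - 83) - 12*18) = 1/((163400 - 83) - 216) = 1/(163317 - 216) = 1/163101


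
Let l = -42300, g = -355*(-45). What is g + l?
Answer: -26325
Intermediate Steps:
g = 15975
g + l = 15975 - 42300 = -26325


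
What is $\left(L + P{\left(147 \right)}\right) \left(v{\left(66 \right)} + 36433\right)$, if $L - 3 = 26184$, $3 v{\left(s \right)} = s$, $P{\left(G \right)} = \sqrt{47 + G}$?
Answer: $954647085 + 36455 \sqrt{194} \approx 9.5515 \cdot 10^{8}$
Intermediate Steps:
$v{\left(s \right)} = \frac{s}{3}$
$L = 26187$ ($L = 3 + 26184 = 26187$)
$\left(L + P{\left(147 \right)}\right) \left(v{\left(66 \right)} + 36433\right) = \left(26187 + \sqrt{47 + 147}\right) \left(\frac{1}{3} \cdot 66 + 36433\right) = \left(26187 + \sqrt{194}\right) \left(22 + 36433\right) = \left(26187 + \sqrt{194}\right) 36455 = 954647085 + 36455 \sqrt{194}$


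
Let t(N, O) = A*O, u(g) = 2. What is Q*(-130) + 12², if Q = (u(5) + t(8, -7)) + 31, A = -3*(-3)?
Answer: 4044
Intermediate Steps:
A = 9
t(N, O) = 9*O
Q = -30 (Q = (2 + 9*(-7)) + 31 = (2 - 63) + 31 = -61 + 31 = -30)
Q*(-130) + 12² = -30*(-130) + 12² = 3900 + 144 = 4044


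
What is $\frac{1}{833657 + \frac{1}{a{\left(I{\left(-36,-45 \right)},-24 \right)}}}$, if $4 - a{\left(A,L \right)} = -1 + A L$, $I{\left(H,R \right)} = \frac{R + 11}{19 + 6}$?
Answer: $\frac{691}{576056962} \approx 1.1995 \cdot 10^{-6}$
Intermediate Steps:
$I{\left(H,R \right)} = \frac{11}{25} + \frac{R}{25}$ ($I{\left(H,R \right)} = \frac{11 + R}{25} = \left(11 + R\right) \frac{1}{25} = \frac{11}{25} + \frac{R}{25}$)
$a{\left(A,L \right)} = 5 - A L$ ($a{\left(A,L \right)} = 4 - \left(-1 + A L\right) = 5 - A L$)
$\frac{1}{833657 + \frac{1}{a{\left(I{\left(-36,-45 \right)},-24 \right)}}} = \frac{1}{833657 + \frac{1}{5 - \left(\frac{11}{25} + \frac{1}{25} \left(-45\right)\right) \left(-24\right)}} = \frac{1}{833657 + \frac{1}{5 - \left(\frac{11}{25} - \frac{9}{5}\right) \left(-24\right)}} = \frac{1}{833657 + \frac{1}{5 - \left(- \frac{34}{25}\right) \left(-24\right)}} = \frac{1}{833657 + \frac{1}{5 - \frac{816}{25}}} = \frac{1}{833657 + \frac{1}{- \frac{691}{25}}} = \frac{1}{833657 - \frac{25}{691}} = \frac{1}{\frac{576056962}{691}} = \frac{691}{576056962}$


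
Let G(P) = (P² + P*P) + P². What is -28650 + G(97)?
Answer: -423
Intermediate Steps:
G(P) = 3*P² (G(P) = (P² + P²) + P² = 2*P² + P² = 3*P²)
-28650 + G(97) = -28650 + 3*97² = -28650 + 3*9409 = -28650 + 28227 = -423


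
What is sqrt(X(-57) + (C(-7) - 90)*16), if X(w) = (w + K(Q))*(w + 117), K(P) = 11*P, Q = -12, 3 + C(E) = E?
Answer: 2*I*sqrt(3235) ≈ 113.75*I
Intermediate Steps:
C(E) = -3 + E
X(w) = (-132 + w)*(117 + w) (X(w) = (w + 11*(-12))*(w + 117) = (w - 132)*(117 + w) = (-132 + w)*(117 + w))
sqrt(X(-57) + (C(-7) - 90)*16) = sqrt((-15444 + (-57)**2 - 15*(-57)) + ((-3 - 7) - 90)*16) = sqrt((-15444 + 3249 + 855) + (-10 - 90)*16) = sqrt(-11340 - 100*16) = sqrt(-11340 - 1600) = sqrt(-12940) = 2*I*sqrt(3235)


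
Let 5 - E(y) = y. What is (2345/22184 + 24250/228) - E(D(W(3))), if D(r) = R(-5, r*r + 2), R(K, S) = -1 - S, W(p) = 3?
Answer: 113127869/1264488 ≈ 89.465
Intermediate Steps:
D(r) = -3 - r² (D(r) = -1 - (r*r + 2) = -1 - (r² + 2) = -1 - (2 + r²) = -1 + (-2 - r²) = -3 - r²)
E(y) = 5 - y
(2345/22184 + 24250/228) - E(D(W(3))) = (2345/22184 + 24250/228) - (5 - (-3 - 1*3²)) = (2345*(1/22184) + 24250*(1/228)) - (5 - (-3 - 1*9)) = (2345/22184 + 12125/114) - (5 - (-3 - 9)) = 134624165/1264488 - (5 - 1*(-12)) = 134624165/1264488 - (5 + 12) = 134624165/1264488 - 1*17 = 134624165/1264488 - 17 = 113127869/1264488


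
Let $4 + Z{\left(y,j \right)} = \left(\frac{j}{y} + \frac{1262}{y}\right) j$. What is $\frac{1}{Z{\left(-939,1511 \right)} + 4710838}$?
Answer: $\frac{939}{4419283123} \approx 2.1248 \cdot 10^{-7}$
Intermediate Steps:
$Z{\left(y,j \right)} = -4 + j \left(\frac{1262}{y} + \frac{j}{y}\right)$ ($Z{\left(y,j \right)} = -4 + \left(\frac{j}{y} + \frac{1262}{y}\right) j = -4 + \left(\frac{1262}{y} + \frac{j}{y}\right) j = -4 + j \left(\frac{1262}{y} + \frac{j}{y}\right)$)
$\frac{1}{Z{\left(-939,1511 \right)} + 4710838} = \frac{1}{\frac{1511^{2} - -3756 + 1262 \cdot 1511}{-939} + 4710838} = \frac{1}{- \frac{2283121 + 3756 + 1906882}{939} + 4710838} = \frac{1}{\left(- \frac{1}{939}\right) 4193759 + 4710838} = \frac{1}{- \frac{4193759}{939} + 4710838} = \frac{1}{\frac{4419283123}{939}} = \frac{939}{4419283123}$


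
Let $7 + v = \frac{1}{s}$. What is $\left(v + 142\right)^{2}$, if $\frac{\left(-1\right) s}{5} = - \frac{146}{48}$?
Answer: $\frac{2430391401}{133225} \approx 18243.0$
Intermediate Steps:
$s = \frac{365}{24}$ ($s = - 5 \left(- \frac{146}{48}\right) = - 5 \left(\left(-146\right) \frac{1}{48}\right) = \left(-5\right) \left(- \frac{73}{24}\right) = \frac{365}{24} \approx 15.208$)
$v = - \frac{2531}{365}$ ($v = -7 + \frac{1}{\frac{365}{24}} = -7 + \frac{24}{365} = - \frac{2531}{365} \approx -6.9342$)
$\left(v + 142\right)^{2} = \left(- \frac{2531}{365} + 142\right)^{2} = \left(\frac{49299}{365}\right)^{2} = \frac{2430391401}{133225}$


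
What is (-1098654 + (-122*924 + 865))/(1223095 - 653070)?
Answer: -1210517/570025 ≈ -2.1236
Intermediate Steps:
(-1098654 + (-122*924 + 865))/(1223095 - 653070) = (-1098654 + (-112728 + 865))/570025 = (-1098654 - 111863)*(1/570025) = -1210517*1/570025 = -1210517/570025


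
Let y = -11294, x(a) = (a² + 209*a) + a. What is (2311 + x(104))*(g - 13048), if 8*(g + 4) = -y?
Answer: -1628098487/4 ≈ -4.0702e+8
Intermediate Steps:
x(a) = a² + 210*a
g = 5631/4 (g = -4 + (-1*(-11294))/8 = -4 + (⅛)*11294 = -4 + 5647/4 = 5631/4 ≈ 1407.8)
(2311 + x(104))*(g - 13048) = (2311 + 104*(210 + 104))*(5631/4 - 13048) = (2311 + 104*314)*(-46561/4) = (2311 + 32656)*(-46561/4) = 34967*(-46561/4) = -1628098487/4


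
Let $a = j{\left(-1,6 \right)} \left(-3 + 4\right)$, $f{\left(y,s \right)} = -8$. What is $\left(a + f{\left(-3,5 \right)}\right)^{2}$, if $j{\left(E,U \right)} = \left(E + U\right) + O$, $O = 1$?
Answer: $4$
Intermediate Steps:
$j{\left(E,U \right)} = 1 + E + U$ ($j{\left(E,U \right)} = \left(E + U\right) + 1 = 1 + E + U$)
$a = 6$ ($a = \left(1 - 1 + 6\right) \left(-3 + 4\right) = 6 \cdot 1 = 6$)
$\left(a + f{\left(-3,5 \right)}\right)^{2} = \left(6 - 8\right)^{2} = \left(-2\right)^{2} = 4$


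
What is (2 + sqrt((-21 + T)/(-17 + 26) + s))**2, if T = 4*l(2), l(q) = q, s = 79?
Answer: (6 + sqrt(698))**2/9 ≈ 116.78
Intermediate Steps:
T = 8 (T = 4*2 = 8)
(2 + sqrt((-21 + T)/(-17 + 26) + s))**2 = (2 + sqrt((-21 + 8)/(-17 + 26) + 79))**2 = (2 + sqrt(-13/9 + 79))**2 = (2 + sqrt(698/9))**2 = (2 + sqrt(698)/3)**2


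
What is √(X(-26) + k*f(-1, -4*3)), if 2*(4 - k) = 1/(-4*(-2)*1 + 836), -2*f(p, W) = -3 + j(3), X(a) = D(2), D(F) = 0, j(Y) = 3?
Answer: 0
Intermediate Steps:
X(a) = 0
f(p, W) = 0 (f(p, W) = -(-3 + 3)/2 = -½*0 = 0)
k = 6751/1688 (k = 4 - 1/(2*(-4*(-2)*1 + 836)) = 4 - 1/(2*(8*1 + 836)) = 4 - 1/(2*(8 + 836)) = 4 - ½/844 = 4 - ½*1/844 = 4 - 1/1688 = 6751/1688 ≈ 3.9994)
√(X(-26) + k*f(-1, -4*3)) = √(0 + (6751/1688)*0) = √(0 + 0) = √0 = 0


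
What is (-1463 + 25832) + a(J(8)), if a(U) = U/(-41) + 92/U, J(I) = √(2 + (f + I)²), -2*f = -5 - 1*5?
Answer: 24369 + 3601*√19/2337 ≈ 24376.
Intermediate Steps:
f = 5 (f = -(-5 - 1*5)/2 = -(-5 - 5)/2 = -½*(-10) = 5)
J(I) = √(2 + (5 + I)²)
a(U) = 92/U - U/41 (a(U) = U*(-1/41) + 92/U = -U/41 + 92/U = 92/U - U/41)
(-1463 + 25832) + a(J(8)) = (-1463 + 25832) + (92/(√(2 + (5 + 8)²)) - √(2 + (5 + 8)²)/41) = 24369 + (92/(√(2 + 13²)) - √(2 + 13²)/41) = 24369 + (92/(√(2 + 169)) - √(2 + 169)/41) = 24369 + (92/(√171) - 3*√19/41) = 24369 + (92/((3*√19)) - 3*√19/41) = 24369 + (92*(√19/57) - 3*√19/41) = 24369 + (92*√19/57 - 3*√19/41) = 24369 + 3601*√19/2337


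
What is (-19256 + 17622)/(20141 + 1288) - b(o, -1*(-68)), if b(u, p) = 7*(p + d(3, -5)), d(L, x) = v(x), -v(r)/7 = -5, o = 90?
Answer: -15451943/21429 ≈ -721.08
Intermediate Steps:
v(r) = 35 (v(r) = -7*(-5) = 35)
d(L, x) = 35
b(u, p) = 245 + 7*p (b(u, p) = 7*(p + 35) = 7*(35 + p) = 245 + 7*p)
(-19256 + 17622)/(20141 + 1288) - b(o, -1*(-68)) = (-19256 + 17622)/(20141 + 1288) - (245 + 7*(-1*(-68))) = -1634/21429 - (245 + 7*68) = -1634*1/21429 - (245 + 476) = -1634/21429 - 1*721 = -1634/21429 - 721 = -15451943/21429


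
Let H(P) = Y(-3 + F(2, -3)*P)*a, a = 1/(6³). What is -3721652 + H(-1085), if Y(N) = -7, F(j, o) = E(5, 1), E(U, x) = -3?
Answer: -803876839/216 ≈ -3.7217e+6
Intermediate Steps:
F(j, o) = -3
a = 1/216 ≈ 0.0046296
H(P) = -7/216 (H(P) = -7*1/216 = -7/216)
-3721652 + H(-1085) = -3721652 - 7/216 = -803876839/216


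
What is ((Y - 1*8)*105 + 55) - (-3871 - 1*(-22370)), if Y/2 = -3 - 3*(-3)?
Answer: -18024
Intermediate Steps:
Y = 12 (Y = 2*(-3 - 3*(-3)) = 2*(-3 + 9) = 2*6 = 12)
((Y - 1*8)*105 + 55) - (-3871 - 1*(-22370)) = ((12 - 1*8)*105 + 55) - (-3871 - 1*(-22370)) = ((12 - 8)*105 + 55) - (-3871 + 22370) = (4*105 + 55) - 1*18499 = (420 + 55) - 18499 = 475 - 18499 = -18024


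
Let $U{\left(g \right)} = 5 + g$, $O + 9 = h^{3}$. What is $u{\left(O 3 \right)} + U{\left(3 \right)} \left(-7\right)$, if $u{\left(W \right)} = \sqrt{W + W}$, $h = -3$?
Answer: $-56 + 6 i \sqrt{6} \approx -56.0 + 14.697 i$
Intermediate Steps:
$O = -36$ ($O = -9 + \left(-3\right)^{3} = -9 - 27 = -36$)
$u{\left(W \right)} = \sqrt{2} \sqrt{W}$ ($u{\left(W \right)} = \sqrt{2 W} = \sqrt{2} \sqrt{W}$)
$u{\left(O 3 \right)} + U{\left(3 \right)} \left(-7\right) = \sqrt{2} \sqrt{\left(-36\right) 3} + \left(5 + 3\right) \left(-7\right) = \sqrt{2} \sqrt{-108} + 8 \left(-7\right) = \sqrt{2} \cdot 6 i \sqrt{3} - 56 = 6 i \sqrt{6} - 56 = -56 + 6 i \sqrt{6}$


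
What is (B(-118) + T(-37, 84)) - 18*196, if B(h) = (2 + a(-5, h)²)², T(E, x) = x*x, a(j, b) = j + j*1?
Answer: 13932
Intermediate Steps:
a(j, b) = 2*j (a(j, b) = j + j = 2*j)
T(E, x) = x²
B(h) = 10404 (B(h) = (2 + (2*(-5))²)² = (2 + (-10)²)² = (2 + 100)² = 102² = 10404)
(B(-118) + T(-37, 84)) - 18*196 = (10404 + 84²) - 18*196 = (10404 + 7056) - 3528 = 17460 - 3528 = 13932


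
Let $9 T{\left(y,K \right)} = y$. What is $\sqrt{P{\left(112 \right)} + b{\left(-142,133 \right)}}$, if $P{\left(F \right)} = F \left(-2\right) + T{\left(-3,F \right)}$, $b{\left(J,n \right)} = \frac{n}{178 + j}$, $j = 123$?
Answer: $\frac{i \sqrt{3725778}}{129} \approx 14.963 i$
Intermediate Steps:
$T{\left(y,K \right)} = \frac{y}{9}$
$b{\left(J,n \right)} = \frac{n}{301}$ ($b{\left(J,n \right)} = \frac{n}{178 + 123} = \frac{n}{301}$)
$P{\left(F \right)} = - \frac{1}{3} - 2 F$ ($P{\left(F \right)} = F \left(-2\right) + \frac{1}{9} \left(-3\right) = - 2 F - \frac{1}{3} = - \frac{1}{3} - 2 F$)
$\sqrt{P{\left(112 \right)} + b{\left(-142,133 \right)}} = \sqrt{\left(- \frac{1}{3} - 224\right) + \frac{1}{301} \cdot 133} = \sqrt{\left(- \frac{1}{3} - 224\right) + \frac{19}{43}} = \sqrt{- \frac{673}{3} + \frac{19}{43}} = \sqrt{- \frac{28882}{129}} = \frac{i \sqrt{3725778}}{129}$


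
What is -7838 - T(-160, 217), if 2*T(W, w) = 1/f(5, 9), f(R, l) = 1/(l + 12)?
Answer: -15697/2 ≈ -7848.5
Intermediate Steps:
f(R, l) = 1/(12 + l)
T(W, w) = 21/2 (T(W, w) = 1/(2*(1/(12 + 9))) = 1/(2*(1/21)) = (1/2)*21 = 21/2)
-7838 - T(-160, 217) = -7838 - 1*21/2 = -7838 - 21/2 = -15697/2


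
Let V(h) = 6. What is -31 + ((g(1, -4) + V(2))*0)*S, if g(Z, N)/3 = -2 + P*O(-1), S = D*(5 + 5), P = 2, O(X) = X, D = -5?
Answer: -31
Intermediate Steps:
S = -50 (S = -5*(5 + 5) = -5*10 = -50)
g(Z, N) = -12 (g(Z, N) = 3*(-2 + 2*(-1)) = 3*(-2 - 2) = 3*(-4) = -12)
-31 + ((g(1, -4) + V(2))*0)*S = -31 + ((-12 + 6)*0)*(-50) = -31 - 6*0*(-50) = -31 + 0*(-50) = -31 + 0 = -31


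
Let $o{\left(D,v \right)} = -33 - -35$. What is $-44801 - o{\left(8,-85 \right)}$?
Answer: $-44803$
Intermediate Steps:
$o{\left(D,v \right)} = 2$ ($o{\left(D,v \right)} = -33 + 35 = 2$)
$-44801 - o{\left(8,-85 \right)} = -44801 - 2 = -44803$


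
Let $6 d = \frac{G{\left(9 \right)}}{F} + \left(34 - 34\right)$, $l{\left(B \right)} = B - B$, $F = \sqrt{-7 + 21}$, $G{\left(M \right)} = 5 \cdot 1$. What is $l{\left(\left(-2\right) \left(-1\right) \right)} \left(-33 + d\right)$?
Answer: $0$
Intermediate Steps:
$G{\left(M \right)} = 5$
$F = \sqrt{14} \approx 3.7417$
$l{\left(B \right)} = 0$
$d = \frac{5 \sqrt{14}}{84}$ ($d = \frac{\frac{5}{\sqrt{14}} + \left(34 - 34\right)}{6} = \frac{5 \frac{\sqrt{14}}{14} + 0}{6} = \frac{\frac{5 \sqrt{14}}{14} + 0}{6} = \frac{\frac{5}{14} \sqrt{14}}{6} = \frac{5 \sqrt{14}}{84} \approx 0.22272$)
$l{\left(\left(-2\right) \left(-1\right) \right)} \left(-33 + d\right) = 0 \left(-33 + \frac{5 \sqrt{14}}{84}\right) = 0$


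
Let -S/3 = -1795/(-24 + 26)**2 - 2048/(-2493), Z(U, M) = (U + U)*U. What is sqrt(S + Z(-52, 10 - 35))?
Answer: sqrt(18650078985)/1662 ≈ 82.169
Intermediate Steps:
Z(U, M) = 2*U**2 (Z(U, M) = (2*U)*U = 2*U**2)
S = 4466743/3324 (S = -3*(-1795/(-24 + 26)**2 - 2048/(-2493)) = -3*(-1795/(2**2) - 2048*(-1/2493)) = -3*(-1795/4 + 2048/2493) = -3*(-4466743/9972) = 4466743/3324 ≈ 1343.8)
sqrt(S + Z(-52, 10 - 35)) = sqrt(4466743/3324 + 2*(-52)**2) = sqrt(4466743/3324 + 2*2704) = sqrt(4466743/3324 + 5408) = sqrt(22442935/3324) = sqrt(18650078985)/1662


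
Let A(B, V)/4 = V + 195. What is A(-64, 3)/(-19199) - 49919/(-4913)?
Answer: 954503785/94324687 ≈ 10.119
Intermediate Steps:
A(B, V) = 780 + 4*V (A(B, V) = 4*(V + 195) = 4*(195 + V) = 780 + 4*V)
A(-64, 3)/(-19199) - 49919/(-4913) = (780 + 4*3)/(-19199) - 49919/(-4913) = (780 + 12)*(-1/19199) - 49919*(-1/4913) = 792*(-1/19199) + 49919/4913 = -792/19199 + 49919/4913 = 954503785/94324687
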